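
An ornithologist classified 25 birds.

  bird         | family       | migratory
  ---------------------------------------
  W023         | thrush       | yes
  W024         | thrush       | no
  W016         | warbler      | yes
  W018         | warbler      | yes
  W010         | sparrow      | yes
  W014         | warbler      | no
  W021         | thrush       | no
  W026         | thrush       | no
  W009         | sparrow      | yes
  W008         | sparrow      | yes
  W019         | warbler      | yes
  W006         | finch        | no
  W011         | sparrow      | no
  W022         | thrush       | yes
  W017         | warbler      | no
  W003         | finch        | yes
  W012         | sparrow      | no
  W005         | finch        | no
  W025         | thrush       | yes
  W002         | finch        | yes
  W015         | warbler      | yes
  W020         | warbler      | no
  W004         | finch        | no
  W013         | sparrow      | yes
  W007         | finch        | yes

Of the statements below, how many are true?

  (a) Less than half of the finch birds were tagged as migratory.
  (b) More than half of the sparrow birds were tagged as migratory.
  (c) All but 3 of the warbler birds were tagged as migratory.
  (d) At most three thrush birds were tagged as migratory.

(a) finch: |A| = 6, |A ∩ B| = 3; needs |A ∩ B| < |A ∖ B| — false.
(b) sparrow: |A| = 6, |A ∩ B| = 4; needs |A ∩ B| > |A ∖ B| — true.
(c) warbler: |A| = 7, |A ∩ B| = 4; needs |A ∖ B| = 3 — true.
(d) thrush: |A| = 6, |A ∩ B| = 3; needs |A ∩ B| ≤ 3 — true.

3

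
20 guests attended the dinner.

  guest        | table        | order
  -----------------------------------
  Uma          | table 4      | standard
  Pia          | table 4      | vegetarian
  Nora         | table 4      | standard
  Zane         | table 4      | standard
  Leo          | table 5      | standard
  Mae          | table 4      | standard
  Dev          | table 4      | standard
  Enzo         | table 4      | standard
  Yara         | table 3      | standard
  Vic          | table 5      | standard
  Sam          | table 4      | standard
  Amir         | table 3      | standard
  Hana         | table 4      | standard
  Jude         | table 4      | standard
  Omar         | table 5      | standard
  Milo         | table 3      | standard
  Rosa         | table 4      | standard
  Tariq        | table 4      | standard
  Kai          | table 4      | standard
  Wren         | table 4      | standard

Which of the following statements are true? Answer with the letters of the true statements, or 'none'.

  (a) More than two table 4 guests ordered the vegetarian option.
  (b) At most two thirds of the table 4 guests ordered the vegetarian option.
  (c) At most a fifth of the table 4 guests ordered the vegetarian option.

|A| = 14, |A ∩ B| = 1, |A ∖ B| = 13.
(a) |A ∩ B| > 2: fails.
(b) |A ∩ B| / |A| ≤ 2/3: holds.
(c) |A ∩ B| / |A| ≤ 1/5: holds.

(b), (c)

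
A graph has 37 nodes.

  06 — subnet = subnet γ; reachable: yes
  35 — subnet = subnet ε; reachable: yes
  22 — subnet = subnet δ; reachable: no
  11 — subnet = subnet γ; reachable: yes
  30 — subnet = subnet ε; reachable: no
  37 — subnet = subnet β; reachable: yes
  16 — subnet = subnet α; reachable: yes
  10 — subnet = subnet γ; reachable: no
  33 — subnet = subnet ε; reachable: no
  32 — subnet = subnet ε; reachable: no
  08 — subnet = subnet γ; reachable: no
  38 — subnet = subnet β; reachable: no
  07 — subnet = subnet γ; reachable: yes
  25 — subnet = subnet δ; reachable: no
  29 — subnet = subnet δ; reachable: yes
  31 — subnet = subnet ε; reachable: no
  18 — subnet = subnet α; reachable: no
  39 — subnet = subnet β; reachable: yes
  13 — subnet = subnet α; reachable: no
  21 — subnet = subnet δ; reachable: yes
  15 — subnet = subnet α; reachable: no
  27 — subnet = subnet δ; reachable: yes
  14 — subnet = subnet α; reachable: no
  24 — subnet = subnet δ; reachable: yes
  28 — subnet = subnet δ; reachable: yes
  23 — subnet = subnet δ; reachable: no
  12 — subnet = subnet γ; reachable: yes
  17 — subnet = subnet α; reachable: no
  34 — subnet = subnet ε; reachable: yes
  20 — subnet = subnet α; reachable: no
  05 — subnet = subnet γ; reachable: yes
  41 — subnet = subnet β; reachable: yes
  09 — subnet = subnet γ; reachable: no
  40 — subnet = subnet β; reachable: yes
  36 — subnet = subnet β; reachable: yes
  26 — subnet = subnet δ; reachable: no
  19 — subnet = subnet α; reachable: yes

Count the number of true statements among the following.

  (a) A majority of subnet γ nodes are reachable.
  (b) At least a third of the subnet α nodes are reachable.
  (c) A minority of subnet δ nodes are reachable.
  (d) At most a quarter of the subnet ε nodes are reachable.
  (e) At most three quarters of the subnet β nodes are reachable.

(a) subnet γ: |A| = 8, |A ∩ B| = 5; needs |A ∩ B| > |A ∖ B| — true.
(b) subnet α: |A| = 8, |A ∩ B| = 2; needs |A ∩ B| / |A| ≥ 1/3 — false.
(c) subnet δ: |A| = 9, |A ∩ B| = 5; needs |A ∩ B| < |A ∖ B| — false.
(d) subnet ε: |A| = 6, |A ∩ B| = 2; needs |A ∩ B| / |A| ≤ 1/4 — false.
(e) subnet β: |A| = 6, |A ∩ B| = 5; needs |A ∩ B| / |A| ≤ 3/4 — false.

1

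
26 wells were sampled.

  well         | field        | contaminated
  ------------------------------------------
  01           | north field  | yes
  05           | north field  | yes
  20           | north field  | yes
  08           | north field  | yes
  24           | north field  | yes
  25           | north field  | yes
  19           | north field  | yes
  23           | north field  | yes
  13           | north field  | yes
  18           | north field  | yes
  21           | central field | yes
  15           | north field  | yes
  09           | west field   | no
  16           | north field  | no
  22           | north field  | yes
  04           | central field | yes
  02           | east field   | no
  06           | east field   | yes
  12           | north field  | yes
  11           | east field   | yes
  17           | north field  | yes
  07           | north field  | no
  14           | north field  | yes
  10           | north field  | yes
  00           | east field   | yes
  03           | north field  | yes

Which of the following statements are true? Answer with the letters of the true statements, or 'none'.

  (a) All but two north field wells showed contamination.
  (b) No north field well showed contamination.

|A| = 19, |A ∩ B| = 17, |A ∖ B| = 2.
(a) |A ∖ B| = 2: holds.
(b) A ∩ B = ∅ (|A ∩ B| = 0): fails.

(a)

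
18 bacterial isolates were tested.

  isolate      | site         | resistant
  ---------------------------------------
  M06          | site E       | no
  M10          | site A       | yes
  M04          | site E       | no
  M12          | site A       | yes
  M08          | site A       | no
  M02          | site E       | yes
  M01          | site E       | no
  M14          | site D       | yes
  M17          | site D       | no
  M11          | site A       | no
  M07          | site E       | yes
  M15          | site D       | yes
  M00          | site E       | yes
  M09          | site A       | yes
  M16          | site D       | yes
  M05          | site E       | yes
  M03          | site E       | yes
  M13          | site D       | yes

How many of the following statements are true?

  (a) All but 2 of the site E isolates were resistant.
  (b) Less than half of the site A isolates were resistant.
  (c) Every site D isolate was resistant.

(a) site E: |A| = 8, |A ∩ B| = 5; needs |A ∖ B| = 2 — false.
(b) site A: |A| = 5, |A ∩ B| = 3; needs |A ∩ B| < |A ∖ B| — false.
(c) site D: |A| = 5, |A ∩ B| = 4; needs A ⊆ B, i.e. every element of A is in B (|A ∖ B| = 0) — false.

0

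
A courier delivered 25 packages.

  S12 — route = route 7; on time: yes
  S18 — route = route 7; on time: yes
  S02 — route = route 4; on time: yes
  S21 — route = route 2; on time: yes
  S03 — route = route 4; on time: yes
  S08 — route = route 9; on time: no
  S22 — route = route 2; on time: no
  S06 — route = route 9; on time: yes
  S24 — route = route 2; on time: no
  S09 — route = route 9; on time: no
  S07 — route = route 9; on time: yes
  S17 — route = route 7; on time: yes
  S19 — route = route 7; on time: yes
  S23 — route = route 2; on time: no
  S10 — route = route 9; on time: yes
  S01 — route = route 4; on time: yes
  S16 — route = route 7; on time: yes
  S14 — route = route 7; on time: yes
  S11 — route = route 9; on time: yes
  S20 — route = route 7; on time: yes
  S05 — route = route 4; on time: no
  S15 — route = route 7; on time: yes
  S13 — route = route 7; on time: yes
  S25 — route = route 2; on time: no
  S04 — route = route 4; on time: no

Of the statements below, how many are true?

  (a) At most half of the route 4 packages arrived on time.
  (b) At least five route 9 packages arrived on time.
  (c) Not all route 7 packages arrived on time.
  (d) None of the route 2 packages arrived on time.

(a) route 4: |A| = 5, |A ∩ B| = 3; needs |A ∩ B| ≤ |A ∖ B| — false.
(b) route 9: |A| = 6, |A ∩ B| = 4; needs |A ∩ B| ≥ 5 — false.
(c) route 7: |A| = 9, |A ∩ B| = 9; needs A ⊄ B (|A ∖ B| ≥ 1) — false.
(d) route 2: |A| = 5, |A ∩ B| = 1; needs A ∩ B = ∅ (|A ∩ B| = 0) — false.

0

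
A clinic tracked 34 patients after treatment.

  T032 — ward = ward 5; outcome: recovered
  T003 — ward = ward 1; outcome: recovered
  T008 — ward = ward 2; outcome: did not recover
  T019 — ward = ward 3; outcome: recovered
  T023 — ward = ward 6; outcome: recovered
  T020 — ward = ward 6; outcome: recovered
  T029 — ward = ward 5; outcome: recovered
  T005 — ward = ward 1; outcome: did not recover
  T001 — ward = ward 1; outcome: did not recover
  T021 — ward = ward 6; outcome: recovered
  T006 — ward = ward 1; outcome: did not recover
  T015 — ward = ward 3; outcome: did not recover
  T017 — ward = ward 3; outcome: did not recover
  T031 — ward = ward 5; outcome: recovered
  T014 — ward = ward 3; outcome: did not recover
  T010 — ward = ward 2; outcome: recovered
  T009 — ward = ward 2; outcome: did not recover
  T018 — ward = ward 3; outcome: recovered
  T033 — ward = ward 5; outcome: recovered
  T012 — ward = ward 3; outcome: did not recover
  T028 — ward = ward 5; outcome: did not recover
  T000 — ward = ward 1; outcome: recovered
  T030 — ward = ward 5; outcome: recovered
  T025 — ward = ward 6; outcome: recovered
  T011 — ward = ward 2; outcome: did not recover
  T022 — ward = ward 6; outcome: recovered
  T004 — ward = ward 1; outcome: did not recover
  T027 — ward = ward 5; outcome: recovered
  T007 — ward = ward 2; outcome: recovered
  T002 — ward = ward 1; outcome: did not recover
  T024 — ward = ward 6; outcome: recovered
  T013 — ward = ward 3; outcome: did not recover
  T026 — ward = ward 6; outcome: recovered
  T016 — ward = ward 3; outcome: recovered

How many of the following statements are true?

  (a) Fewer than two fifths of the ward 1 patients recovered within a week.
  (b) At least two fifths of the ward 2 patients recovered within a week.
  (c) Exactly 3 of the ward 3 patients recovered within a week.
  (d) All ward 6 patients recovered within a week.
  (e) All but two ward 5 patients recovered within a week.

(a) ward 1: |A| = 7, |A ∩ B| = 2; needs |A ∩ B| / |A| < 2/5 — true.
(b) ward 2: |A| = 5, |A ∩ B| = 2; needs |A ∩ B| / |A| ≥ 2/5 — true.
(c) ward 3: |A| = 8, |A ∩ B| = 3; needs |A ∩ B| = 3 — true.
(d) ward 6: |A| = 7, |A ∩ B| = 7; needs A ⊆ B, i.e. every element of A is in B (|A ∖ B| = 0) — true.
(e) ward 5: |A| = 7, |A ∩ B| = 6; needs |A ∖ B| = 2 — false.

4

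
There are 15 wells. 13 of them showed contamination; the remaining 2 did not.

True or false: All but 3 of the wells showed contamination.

The determiner here denotes the relation: |A ∖ B| = 3.
|A| = 15, |A ∩ B| = 13, |A ∖ B| = 2.
|A ∖ B| = 2, so the statement is false.

False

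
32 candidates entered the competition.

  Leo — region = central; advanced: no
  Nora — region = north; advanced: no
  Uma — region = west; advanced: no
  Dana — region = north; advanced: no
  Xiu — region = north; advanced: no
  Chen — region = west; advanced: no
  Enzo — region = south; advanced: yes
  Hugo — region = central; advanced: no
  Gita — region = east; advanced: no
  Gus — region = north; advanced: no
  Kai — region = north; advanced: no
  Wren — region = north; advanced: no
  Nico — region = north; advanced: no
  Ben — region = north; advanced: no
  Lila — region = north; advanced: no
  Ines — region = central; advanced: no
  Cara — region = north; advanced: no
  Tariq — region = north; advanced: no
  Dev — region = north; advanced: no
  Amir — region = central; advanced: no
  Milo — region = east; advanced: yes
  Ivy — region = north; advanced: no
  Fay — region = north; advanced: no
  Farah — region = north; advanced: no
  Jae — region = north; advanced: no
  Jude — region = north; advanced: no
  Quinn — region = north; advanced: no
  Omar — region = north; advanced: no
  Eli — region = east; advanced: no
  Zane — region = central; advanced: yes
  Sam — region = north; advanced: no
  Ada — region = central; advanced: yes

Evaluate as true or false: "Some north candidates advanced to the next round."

The determiner here denotes the relation: A ∩ B ≠ ∅ (|A ∩ B| ≥ 1).
|A| = 20, |A ∩ B| = 0, |A ∖ B| = 20.
So the statement is false.

False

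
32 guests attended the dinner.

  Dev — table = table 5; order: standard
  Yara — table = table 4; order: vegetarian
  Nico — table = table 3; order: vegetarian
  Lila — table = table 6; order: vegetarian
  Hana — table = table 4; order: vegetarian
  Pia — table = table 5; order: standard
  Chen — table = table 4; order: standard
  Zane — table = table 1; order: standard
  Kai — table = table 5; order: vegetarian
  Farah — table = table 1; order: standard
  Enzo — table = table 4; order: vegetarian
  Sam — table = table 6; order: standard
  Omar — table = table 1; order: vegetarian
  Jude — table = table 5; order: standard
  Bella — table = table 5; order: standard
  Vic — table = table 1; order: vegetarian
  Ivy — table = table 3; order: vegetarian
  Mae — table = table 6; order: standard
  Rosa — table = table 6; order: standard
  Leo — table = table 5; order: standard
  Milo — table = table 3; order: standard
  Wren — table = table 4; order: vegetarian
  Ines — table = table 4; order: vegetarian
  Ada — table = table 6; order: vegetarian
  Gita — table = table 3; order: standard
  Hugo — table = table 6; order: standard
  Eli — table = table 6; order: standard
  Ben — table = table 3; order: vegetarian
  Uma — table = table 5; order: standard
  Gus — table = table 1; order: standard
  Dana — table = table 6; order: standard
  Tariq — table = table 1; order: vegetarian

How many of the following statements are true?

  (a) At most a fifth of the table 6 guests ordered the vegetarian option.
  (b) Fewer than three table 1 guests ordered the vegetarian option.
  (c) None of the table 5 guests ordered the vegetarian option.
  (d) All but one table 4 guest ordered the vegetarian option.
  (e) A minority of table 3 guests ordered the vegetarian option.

(a) table 6: |A| = 8, |A ∩ B| = 2; needs |A ∩ B| / |A| ≤ 1/5 — false.
(b) table 1: |A| = 6, |A ∩ B| = 3; needs |A ∩ B| < 3 — false.
(c) table 5: |A| = 7, |A ∩ B| = 1; needs A ∩ B = ∅ (|A ∩ B| = 0) — false.
(d) table 4: |A| = 6, |A ∩ B| = 5; needs |A ∖ B| = 1 — true.
(e) table 3: |A| = 5, |A ∩ B| = 3; needs |A ∩ B| < |A ∖ B| — false.

1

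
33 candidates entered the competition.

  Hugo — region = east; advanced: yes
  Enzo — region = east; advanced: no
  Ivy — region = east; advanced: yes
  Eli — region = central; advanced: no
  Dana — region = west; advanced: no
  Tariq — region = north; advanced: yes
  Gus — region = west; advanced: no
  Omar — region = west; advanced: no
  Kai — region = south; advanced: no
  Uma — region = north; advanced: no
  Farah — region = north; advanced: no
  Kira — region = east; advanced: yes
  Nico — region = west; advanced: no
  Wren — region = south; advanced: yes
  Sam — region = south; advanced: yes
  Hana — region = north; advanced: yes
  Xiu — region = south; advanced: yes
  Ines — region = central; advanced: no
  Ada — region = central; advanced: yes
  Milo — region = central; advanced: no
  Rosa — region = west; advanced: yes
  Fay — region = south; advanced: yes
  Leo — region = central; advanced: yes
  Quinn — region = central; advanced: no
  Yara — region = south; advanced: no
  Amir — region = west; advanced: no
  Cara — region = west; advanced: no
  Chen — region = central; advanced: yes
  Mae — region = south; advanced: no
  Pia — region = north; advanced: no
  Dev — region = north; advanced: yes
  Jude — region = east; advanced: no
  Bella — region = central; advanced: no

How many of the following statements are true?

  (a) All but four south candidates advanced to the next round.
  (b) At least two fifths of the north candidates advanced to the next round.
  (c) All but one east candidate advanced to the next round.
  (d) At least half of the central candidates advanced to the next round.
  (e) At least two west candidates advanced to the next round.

1

(a) south: |A| = 7, |A ∩ B| = 4; needs |A ∖ B| = 4 — false.
(b) north: |A| = 6, |A ∩ B| = 3; needs |A ∩ B| / |A| ≥ 2/5 — true.
(c) east: |A| = 5, |A ∩ B| = 3; needs |A ∖ B| = 1 — false.
(d) central: |A| = 8, |A ∩ B| = 3; needs |A ∩ B| ≥ |A ∖ B| — false.
(e) west: |A| = 7, |A ∩ B| = 1; needs |A ∩ B| ≥ 2 — false.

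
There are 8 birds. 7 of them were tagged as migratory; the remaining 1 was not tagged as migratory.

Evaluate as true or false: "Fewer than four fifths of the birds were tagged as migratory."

'Fewer than four fifths of the birds were tagged as migratory' holds iff |A ∩ B| / |A| < 4/5.
|A| = 8, |A ∩ B| = 7, |A ∖ B| = 1.
|A ∩ B|/|A| = 7/8, so the statement is false.

False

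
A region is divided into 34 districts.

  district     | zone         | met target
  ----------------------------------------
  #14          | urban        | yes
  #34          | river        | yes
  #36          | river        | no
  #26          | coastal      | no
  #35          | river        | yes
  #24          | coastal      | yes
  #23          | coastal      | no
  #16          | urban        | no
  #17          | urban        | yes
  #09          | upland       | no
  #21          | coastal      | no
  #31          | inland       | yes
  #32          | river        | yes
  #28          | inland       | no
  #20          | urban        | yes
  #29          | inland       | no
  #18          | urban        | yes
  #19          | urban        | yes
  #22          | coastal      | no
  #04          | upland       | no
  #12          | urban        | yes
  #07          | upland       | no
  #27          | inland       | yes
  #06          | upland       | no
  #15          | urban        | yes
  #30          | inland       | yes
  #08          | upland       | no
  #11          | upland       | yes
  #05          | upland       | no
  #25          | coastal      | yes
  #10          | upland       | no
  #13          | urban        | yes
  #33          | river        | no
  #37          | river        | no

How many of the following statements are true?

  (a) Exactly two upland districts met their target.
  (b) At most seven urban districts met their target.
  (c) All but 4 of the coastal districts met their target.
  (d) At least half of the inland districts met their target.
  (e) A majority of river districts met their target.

(a) upland: |A| = 8, |A ∩ B| = 1; needs |A ∩ B| = 2 — false.
(b) urban: |A| = 9, |A ∩ B| = 8; needs |A ∩ B| ≤ 7 — false.
(c) coastal: |A| = 6, |A ∩ B| = 2; needs |A ∖ B| = 4 — true.
(d) inland: |A| = 5, |A ∩ B| = 3; needs |A ∩ B| ≥ |A ∖ B| — true.
(e) river: |A| = 6, |A ∩ B| = 3; needs |A ∩ B| > |A ∖ B| — false.

2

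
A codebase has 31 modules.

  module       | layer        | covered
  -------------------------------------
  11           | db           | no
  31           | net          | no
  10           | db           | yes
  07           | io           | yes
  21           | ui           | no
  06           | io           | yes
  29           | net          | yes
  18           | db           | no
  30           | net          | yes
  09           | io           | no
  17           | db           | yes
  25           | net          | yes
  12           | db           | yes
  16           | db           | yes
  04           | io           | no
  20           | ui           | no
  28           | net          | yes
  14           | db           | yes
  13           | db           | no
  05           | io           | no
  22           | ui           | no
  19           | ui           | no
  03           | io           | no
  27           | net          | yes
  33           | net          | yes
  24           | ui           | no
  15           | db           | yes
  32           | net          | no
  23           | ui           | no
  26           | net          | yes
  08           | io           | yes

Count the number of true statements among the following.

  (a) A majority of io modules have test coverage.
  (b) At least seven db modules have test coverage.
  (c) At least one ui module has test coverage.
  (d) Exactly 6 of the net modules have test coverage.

0

(a) io: |A| = 7, |A ∩ B| = 3; needs |A ∩ B| > |A ∖ B| — false.
(b) db: |A| = 9, |A ∩ B| = 6; needs |A ∩ B| ≥ 7 — false.
(c) ui: |A| = 6, |A ∩ B| = 0; needs A ∩ B ≠ ∅ (|A ∩ B| ≥ 1) — false.
(d) net: |A| = 9, |A ∩ B| = 7; needs |A ∩ B| = 6 — false.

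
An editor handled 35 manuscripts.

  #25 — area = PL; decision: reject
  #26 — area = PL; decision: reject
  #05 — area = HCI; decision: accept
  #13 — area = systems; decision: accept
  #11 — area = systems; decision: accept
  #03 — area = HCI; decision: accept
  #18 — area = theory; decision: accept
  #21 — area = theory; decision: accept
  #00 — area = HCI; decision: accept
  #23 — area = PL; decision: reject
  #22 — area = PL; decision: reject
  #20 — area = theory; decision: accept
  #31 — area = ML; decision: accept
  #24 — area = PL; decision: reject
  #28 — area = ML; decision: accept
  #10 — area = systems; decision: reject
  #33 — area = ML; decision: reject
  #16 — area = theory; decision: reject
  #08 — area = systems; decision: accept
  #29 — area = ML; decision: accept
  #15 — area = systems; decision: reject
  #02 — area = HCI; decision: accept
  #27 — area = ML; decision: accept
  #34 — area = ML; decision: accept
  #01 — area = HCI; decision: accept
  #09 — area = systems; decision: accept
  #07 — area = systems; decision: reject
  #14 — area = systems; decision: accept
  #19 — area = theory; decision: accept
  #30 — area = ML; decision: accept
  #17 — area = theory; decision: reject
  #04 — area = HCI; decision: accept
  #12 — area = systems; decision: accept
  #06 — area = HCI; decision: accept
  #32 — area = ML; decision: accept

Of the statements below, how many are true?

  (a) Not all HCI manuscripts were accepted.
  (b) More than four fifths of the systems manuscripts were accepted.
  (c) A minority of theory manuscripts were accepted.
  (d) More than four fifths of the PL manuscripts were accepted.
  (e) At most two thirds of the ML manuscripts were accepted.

0

(a) HCI: |A| = 7, |A ∩ B| = 7; needs A ⊄ B (|A ∖ B| ≥ 1) — false.
(b) systems: |A| = 9, |A ∩ B| = 6; needs |A ∩ B| / |A| > 4/5 — false.
(c) theory: |A| = 6, |A ∩ B| = 4; needs |A ∩ B| < |A ∖ B| — false.
(d) PL: |A| = 5, |A ∩ B| = 0; needs |A ∩ B| / |A| > 4/5 — false.
(e) ML: |A| = 8, |A ∩ B| = 7; needs |A ∩ B| / |A| ≤ 2/3 — false.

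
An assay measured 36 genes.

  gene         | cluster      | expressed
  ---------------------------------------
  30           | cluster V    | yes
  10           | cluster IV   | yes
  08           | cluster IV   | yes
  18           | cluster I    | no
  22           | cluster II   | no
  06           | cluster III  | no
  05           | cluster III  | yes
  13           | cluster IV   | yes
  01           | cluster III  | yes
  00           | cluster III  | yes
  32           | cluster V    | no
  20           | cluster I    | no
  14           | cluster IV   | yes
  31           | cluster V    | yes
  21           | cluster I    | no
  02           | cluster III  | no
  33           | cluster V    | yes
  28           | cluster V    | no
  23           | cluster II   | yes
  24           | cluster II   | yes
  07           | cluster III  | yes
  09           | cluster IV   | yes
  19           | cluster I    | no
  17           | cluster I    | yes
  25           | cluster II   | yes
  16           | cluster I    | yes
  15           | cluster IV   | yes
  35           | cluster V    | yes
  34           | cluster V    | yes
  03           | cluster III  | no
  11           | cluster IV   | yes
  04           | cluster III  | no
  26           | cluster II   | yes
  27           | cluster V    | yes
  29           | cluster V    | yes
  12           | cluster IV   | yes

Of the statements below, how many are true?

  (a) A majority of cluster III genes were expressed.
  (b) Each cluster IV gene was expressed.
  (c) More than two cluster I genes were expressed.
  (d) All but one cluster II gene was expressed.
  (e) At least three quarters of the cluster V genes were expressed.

(a) cluster III: |A| = 8, |A ∩ B| = 4; needs |A ∩ B| > |A ∖ B| — false.
(b) cluster IV: |A| = 8, |A ∩ B| = 8; needs A ⊆ B, i.e. every element of A is in B (|A ∖ B| = 0) — true.
(c) cluster I: |A| = 6, |A ∩ B| = 2; needs |A ∩ B| > 2 — false.
(d) cluster II: |A| = 5, |A ∩ B| = 4; needs |A ∖ B| = 1 — true.
(e) cluster V: |A| = 9, |A ∩ B| = 7; needs |A ∩ B| / |A| ≥ 3/4 — true.

3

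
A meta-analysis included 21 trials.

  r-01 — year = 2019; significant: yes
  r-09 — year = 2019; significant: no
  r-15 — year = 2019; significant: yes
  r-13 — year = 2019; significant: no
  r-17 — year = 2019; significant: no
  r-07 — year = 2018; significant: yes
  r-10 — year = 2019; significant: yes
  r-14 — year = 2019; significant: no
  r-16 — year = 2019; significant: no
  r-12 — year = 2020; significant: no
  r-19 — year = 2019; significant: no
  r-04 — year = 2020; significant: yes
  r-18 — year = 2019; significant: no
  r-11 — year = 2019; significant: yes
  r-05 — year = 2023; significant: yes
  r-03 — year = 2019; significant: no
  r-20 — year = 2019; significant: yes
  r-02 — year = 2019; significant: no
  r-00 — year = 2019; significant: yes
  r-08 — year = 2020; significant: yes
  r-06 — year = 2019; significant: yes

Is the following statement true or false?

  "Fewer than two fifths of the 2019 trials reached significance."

The determiner here denotes the relation: |A ∩ B| / |A| < 2/5.
|A| = 16, |A ∩ B| = 7, |A ∖ B| = 9.
|A ∩ B|/|A| = 7/16, so the statement is false.

False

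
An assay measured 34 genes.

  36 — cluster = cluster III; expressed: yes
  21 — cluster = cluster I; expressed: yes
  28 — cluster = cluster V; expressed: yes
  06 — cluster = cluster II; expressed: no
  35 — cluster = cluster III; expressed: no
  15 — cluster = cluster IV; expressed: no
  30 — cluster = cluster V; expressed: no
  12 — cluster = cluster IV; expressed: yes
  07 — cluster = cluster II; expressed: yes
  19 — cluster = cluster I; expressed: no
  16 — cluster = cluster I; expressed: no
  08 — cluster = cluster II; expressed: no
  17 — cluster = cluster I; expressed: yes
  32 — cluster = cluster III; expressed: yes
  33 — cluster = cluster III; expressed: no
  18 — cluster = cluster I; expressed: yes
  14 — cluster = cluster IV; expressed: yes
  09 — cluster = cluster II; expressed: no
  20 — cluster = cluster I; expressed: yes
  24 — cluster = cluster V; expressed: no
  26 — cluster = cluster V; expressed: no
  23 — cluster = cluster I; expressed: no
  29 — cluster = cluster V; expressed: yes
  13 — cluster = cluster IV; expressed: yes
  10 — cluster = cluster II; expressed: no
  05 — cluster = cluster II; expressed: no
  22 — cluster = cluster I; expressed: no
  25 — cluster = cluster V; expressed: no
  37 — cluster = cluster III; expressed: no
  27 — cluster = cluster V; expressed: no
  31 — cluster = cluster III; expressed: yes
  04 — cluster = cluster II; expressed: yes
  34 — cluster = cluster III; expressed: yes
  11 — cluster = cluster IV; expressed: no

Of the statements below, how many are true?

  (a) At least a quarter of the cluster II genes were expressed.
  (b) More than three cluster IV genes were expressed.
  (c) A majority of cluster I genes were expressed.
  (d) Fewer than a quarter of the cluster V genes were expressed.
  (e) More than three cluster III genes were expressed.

2

(a) cluster II: |A| = 7, |A ∩ B| = 2; needs |A ∩ B| / |A| ≥ 1/4 — true.
(b) cluster IV: |A| = 5, |A ∩ B| = 3; needs |A ∩ B| > 3 — false.
(c) cluster I: |A| = 8, |A ∩ B| = 4; needs |A ∩ B| > |A ∖ B| — false.
(d) cluster V: |A| = 7, |A ∩ B| = 2; needs |A ∩ B| / |A| < 1/4 — false.
(e) cluster III: |A| = 7, |A ∩ B| = 4; needs |A ∩ B| > 3 — true.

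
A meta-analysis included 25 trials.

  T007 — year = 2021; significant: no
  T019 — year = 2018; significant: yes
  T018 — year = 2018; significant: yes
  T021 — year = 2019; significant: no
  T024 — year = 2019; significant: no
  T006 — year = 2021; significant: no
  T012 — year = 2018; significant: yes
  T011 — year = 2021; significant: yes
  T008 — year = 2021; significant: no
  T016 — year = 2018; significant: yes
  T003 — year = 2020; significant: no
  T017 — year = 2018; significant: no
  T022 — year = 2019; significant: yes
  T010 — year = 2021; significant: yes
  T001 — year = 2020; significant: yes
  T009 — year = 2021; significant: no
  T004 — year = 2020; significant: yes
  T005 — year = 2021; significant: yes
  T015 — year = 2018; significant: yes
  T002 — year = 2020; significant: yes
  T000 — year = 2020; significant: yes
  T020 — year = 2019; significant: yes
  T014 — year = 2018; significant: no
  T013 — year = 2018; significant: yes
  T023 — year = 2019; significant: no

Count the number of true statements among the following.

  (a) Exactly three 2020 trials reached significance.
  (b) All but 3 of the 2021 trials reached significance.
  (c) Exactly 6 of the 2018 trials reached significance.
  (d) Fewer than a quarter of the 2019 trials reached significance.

1

(a) 2020: |A| = 5, |A ∩ B| = 4; needs |A ∩ B| = 3 — false.
(b) 2021: |A| = 7, |A ∩ B| = 3; needs |A ∖ B| = 3 — false.
(c) 2018: |A| = 8, |A ∩ B| = 6; needs |A ∩ B| = 6 — true.
(d) 2019: |A| = 5, |A ∩ B| = 2; needs |A ∩ B| / |A| < 1/4 — false.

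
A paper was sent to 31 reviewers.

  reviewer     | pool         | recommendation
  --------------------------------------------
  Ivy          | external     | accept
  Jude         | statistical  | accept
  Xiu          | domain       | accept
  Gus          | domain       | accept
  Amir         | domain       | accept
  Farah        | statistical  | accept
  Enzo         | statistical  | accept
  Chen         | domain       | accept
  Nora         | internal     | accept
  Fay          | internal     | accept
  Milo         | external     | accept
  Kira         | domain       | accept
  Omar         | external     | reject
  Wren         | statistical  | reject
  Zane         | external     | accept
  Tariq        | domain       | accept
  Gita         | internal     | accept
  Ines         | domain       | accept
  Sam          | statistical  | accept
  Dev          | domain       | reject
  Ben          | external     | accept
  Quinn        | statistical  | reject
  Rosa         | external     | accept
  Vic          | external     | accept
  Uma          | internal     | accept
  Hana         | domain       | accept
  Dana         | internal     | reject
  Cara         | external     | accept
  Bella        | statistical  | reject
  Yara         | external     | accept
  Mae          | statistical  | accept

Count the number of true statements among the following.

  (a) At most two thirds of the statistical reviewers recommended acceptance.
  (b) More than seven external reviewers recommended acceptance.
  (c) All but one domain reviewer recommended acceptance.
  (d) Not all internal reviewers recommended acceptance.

(a) statistical: |A| = 8, |A ∩ B| = 5; needs |A ∩ B| / |A| ≤ 2/3 — true.
(b) external: |A| = 9, |A ∩ B| = 8; needs |A ∩ B| > 7 — true.
(c) domain: |A| = 9, |A ∩ B| = 8; needs |A ∖ B| = 1 — true.
(d) internal: |A| = 5, |A ∩ B| = 4; needs A ⊄ B (|A ∖ B| ≥ 1) — true.

4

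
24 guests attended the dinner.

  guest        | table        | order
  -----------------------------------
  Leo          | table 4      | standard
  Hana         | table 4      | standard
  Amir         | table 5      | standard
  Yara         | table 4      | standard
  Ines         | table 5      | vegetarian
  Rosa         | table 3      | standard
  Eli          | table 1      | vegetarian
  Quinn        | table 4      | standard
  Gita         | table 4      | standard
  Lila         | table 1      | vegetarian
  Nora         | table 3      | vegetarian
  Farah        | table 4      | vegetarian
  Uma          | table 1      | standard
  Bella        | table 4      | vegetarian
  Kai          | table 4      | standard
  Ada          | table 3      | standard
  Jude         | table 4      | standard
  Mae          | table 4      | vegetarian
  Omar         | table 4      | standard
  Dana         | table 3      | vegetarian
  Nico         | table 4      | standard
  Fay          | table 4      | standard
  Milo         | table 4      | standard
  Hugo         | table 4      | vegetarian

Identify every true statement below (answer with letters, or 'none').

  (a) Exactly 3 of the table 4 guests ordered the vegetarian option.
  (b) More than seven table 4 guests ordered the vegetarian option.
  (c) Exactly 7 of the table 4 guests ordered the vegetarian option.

none

|A| = 15, |A ∩ B| = 4, |A ∖ B| = 11.
(a) |A ∩ B| = 3: fails.
(b) |A ∩ B| > 7: fails.
(c) |A ∩ B| = 7: fails.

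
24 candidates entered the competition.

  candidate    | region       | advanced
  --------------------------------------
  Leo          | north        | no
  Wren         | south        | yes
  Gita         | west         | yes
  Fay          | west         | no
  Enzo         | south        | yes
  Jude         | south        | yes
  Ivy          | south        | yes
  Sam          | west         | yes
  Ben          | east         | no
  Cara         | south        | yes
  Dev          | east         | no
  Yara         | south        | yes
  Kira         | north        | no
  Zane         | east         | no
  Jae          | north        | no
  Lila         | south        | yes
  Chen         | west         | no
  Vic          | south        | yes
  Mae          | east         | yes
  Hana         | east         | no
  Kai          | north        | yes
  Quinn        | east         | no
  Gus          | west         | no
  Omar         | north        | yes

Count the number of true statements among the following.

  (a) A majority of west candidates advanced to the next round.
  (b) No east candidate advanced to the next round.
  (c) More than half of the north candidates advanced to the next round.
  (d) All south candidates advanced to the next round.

1

(a) west: |A| = 5, |A ∩ B| = 2; needs |A ∩ B| > |A ∖ B| — false.
(b) east: |A| = 6, |A ∩ B| = 1; needs A ∩ B = ∅ (|A ∩ B| = 0) — false.
(c) north: |A| = 5, |A ∩ B| = 2; needs |A ∩ B| > |A ∖ B| — false.
(d) south: |A| = 8, |A ∩ B| = 8; needs A ⊆ B, i.e. every element of A is in B (|A ∖ B| = 0) — true.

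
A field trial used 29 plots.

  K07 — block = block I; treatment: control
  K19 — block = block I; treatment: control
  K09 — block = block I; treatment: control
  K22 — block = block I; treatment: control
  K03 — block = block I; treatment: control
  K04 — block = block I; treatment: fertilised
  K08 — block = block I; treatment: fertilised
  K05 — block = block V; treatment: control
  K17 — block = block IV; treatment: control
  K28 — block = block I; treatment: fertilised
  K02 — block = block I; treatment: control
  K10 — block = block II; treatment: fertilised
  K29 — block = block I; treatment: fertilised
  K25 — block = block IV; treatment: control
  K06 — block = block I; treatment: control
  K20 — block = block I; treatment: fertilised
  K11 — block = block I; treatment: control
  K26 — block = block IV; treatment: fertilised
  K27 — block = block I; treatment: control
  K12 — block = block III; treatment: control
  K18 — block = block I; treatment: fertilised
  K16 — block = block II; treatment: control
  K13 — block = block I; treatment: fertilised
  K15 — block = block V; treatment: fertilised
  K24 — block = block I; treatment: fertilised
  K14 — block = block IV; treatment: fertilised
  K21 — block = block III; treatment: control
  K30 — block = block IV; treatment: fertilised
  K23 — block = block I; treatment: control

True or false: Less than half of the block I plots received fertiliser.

True

Truth condition: |A ∩ B| < |A ∖ B|.
|A| = 18, |A ∩ B| = 8, |A ∖ B| = 10.
8 < 10, so the statement is true.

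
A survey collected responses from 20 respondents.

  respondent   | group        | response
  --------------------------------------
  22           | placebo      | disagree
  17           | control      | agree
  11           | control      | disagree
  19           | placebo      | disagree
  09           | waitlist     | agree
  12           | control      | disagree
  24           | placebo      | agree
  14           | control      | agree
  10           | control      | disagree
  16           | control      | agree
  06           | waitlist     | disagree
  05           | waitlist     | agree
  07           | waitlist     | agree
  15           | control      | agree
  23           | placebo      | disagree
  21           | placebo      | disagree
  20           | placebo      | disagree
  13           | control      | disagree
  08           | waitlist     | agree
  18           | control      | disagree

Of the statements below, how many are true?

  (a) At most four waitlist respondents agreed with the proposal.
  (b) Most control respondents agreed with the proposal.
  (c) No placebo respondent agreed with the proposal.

1

(a) waitlist: |A| = 5, |A ∩ B| = 4; needs |A ∩ B| ≤ 4 — true.
(b) control: |A| = 9, |A ∩ B| = 4; needs |A ∩ B| > |A ∖ B| — false.
(c) placebo: |A| = 6, |A ∩ B| = 1; needs A ∩ B = ∅ (|A ∩ B| = 0) — false.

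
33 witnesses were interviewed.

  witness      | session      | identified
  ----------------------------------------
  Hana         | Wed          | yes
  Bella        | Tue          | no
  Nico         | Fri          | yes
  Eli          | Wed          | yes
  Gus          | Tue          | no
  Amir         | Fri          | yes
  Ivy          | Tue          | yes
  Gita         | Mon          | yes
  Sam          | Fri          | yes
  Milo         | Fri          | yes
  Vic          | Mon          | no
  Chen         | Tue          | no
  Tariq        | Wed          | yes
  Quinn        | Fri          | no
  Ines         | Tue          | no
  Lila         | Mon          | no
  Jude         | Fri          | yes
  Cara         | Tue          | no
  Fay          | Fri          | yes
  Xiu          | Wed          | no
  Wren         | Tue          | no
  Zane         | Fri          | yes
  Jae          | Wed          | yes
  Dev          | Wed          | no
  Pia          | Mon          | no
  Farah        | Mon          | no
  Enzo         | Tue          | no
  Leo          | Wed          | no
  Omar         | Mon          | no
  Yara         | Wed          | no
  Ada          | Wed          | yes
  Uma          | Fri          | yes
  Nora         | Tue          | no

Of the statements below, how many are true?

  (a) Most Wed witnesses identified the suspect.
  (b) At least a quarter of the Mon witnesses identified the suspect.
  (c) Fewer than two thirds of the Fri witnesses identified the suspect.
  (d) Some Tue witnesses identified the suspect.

2

(a) Wed: |A| = 9, |A ∩ B| = 5; needs |A ∩ B| > |A ∖ B| — true.
(b) Mon: |A| = 6, |A ∩ B| = 1; needs |A ∩ B| / |A| ≥ 1/4 — false.
(c) Fri: |A| = 9, |A ∩ B| = 8; needs |A ∩ B| / |A| < 2/3 — false.
(d) Tue: |A| = 9, |A ∩ B| = 1; needs A ∩ B ≠ ∅ (|A ∩ B| ≥ 1) — true.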